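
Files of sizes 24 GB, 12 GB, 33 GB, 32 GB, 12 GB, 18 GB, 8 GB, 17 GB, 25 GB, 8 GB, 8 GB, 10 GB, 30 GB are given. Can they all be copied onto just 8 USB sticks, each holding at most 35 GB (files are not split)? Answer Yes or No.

Yes

A valid assignment using 8 USB sticks:
  USB stick 1: 33 = 33
  USB stick 2: 32 = 32
  USB stick 3: 30 = 30
  USB stick 4: 25 + 10 = 35
  USB stick 5: 24 + 8 = 32
  USB stick 6: 18 + 17 = 35
  USB stick 7: 12 + 12 + 8 = 32
  USB stick 8: 8 = 8
Every load is within 35 GB, so 8 USB sticks suffice.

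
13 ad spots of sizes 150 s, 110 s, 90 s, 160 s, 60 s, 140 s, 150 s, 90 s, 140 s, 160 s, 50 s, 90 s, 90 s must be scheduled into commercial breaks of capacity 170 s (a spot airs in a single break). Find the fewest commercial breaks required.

11

Total = 160 + 160 + 150 + 150 + 140 + 140 + 110 + 90 + 90 + 90 + 90 + 60 + 50 = 1480 s.
Lower bound: ⌈1480/170⌉ = 9 commercial breaks.
Also, 11 ad spots each exceed 85 s, and no two of those can share a break, so at least 11 commercial breaks are needed.
A packing using 11 commercial breaks:
  break 1: 160 = 160
  break 2: 160 = 160
  break 3: 150 = 150
  break 4: 150 = 150
  break 5: 140 = 140
  break 6: 140 = 140
  break 7: 110 + 60 = 170
  break 8: 90 + 50 = 140
  break 9: 90 = 90
  break 10: 90 = 90
  break 11: 90 = 90
This matches the lower bound, so 11 is optimal.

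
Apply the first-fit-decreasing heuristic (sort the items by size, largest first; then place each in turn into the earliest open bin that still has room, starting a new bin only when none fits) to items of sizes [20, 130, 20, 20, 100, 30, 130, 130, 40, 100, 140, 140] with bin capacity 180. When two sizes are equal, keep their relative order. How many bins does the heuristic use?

Sorted descending: 140, 140, 130, 130, 130, 100, 100, 40, 30, 20, 20, 20.
  140 → bin 1 (new)  [load 140/180]
  140 → bin 2 (new)  [load 140/180]
  130 → bin 3 (new)  [load 130/180]
  130 → bin 4 (new)  [load 130/180]
  130 → bin 5 (new)  [load 130/180]
  100 → bin 6 (new)  [load 100/180]
  100 → bin 7 (new)  [load 100/180]
  40 → bin 1  [load 180/180]
  30 → bin 2  [load 170/180]
  20 → bin 3  [load 150/180]
  20 → bin 3  [load 170/180]
  20 → bin 4  [load 150/180]
7 bins opened.

7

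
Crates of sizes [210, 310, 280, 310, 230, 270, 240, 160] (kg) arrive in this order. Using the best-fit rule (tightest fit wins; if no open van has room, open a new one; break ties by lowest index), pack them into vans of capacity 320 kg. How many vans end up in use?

8

  210 → van 1 (new)  [load 210/320]
  310 → van 2 (new)  [load 310/320]
  280 → van 3 (new)  [load 280/320]
  310 → van 4 (new)  [load 310/320]
  230 → van 5 (new)  [load 230/320]
  270 → van 6 (new)  [load 270/320]
  240 → van 7 (new)  [load 240/320]
  160 → van 8 (new)  [load 160/320]
8 vans opened.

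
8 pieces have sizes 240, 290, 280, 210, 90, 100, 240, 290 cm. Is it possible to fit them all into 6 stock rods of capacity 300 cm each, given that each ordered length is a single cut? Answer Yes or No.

Total = 1740 cm; ⌈1740/300⌉ = 6.
The bound of 6 does not rule out 6, but exhaustive search shows no assignment into 6 stock rods of capacity 300 cm exists — the minimum is 7.

No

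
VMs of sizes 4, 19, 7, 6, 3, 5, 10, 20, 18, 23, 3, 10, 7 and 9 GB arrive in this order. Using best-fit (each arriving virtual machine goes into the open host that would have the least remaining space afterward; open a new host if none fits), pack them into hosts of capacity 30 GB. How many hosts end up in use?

5

  4 → host 1 (new)  [load 4/30]
  19 → host 1  [load 23/30]
  7 → host 1  [load 30/30]
  6 → host 2 (new)  [load 6/30]
  3 → host 2  [load 9/30]
  5 → host 2  [load 14/30]
  10 → host 2  [load 24/30]
  20 → host 3 (new)  [load 20/30]
  18 → host 4 (new)  [load 18/30]
  23 → host 5 (new)  [load 23/30]
  3 → host 2  [load 27/30]
  10 → host 3  [load 30/30]
  7 → host 5  [load 30/30]
  9 → host 4  [load 27/30]
5 hosts opened.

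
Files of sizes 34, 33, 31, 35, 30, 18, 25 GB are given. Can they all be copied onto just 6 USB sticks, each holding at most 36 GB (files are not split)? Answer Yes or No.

Total = 206 GB; ⌈206/36⌉ = 6.
The bound of 6 does not rule out 6, but exhaustive search shows no assignment into 6 USB sticks of capacity 36 GB exists — the minimum is 7.

No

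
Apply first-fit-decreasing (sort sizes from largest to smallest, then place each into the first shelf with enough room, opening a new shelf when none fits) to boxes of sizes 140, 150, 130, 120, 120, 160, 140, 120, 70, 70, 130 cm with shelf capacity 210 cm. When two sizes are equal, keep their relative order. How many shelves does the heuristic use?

9

Sorted descending: 160, 150, 140, 140, 130, 130, 120, 120, 120, 70, 70.
  160 → shelf 1 (new)  [load 160/210]
  150 → shelf 2 (new)  [load 150/210]
  140 → shelf 3 (new)  [load 140/210]
  140 → shelf 4 (new)  [load 140/210]
  130 → shelf 5 (new)  [load 130/210]
  130 → shelf 6 (new)  [load 130/210]
  120 → shelf 7 (new)  [load 120/210]
  120 → shelf 8 (new)  [load 120/210]
  120 → shelf 9 (new)  [load 120/210]
  70 → shelf 3  [load 210/210]
  70 → shelf 4  [load 210/210]
9 shelves opened.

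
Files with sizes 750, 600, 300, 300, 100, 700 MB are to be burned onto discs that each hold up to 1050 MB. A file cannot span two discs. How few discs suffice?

3

Total = 750 + 700 + 600 + 300 + 300 + 100 = 2750 MB.
Lower bound: ⌈2750/1050⌉ = 3 discs.
A packing using 3 discs:
  disc 1: 750 + 300 = 1050
  disc 2: 700 + 300 = 1000
  disc 3: 600 + 100 = 700
This matches the lower bound, so 3 is optimal.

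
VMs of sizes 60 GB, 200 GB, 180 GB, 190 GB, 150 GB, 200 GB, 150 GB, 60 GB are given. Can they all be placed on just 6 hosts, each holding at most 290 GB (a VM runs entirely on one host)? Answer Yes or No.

Yes

A valid assignment using 6 hosts:
  host 1: 200 + 60 = 260
  host 2: 200 + 60 = 260
  host 3: 190 = 190
  host 4: 180 = 180
  host 5: 150 = 150
  host 6: 150 = 150
Every load is within 290 GB, so 6 hosts suffice.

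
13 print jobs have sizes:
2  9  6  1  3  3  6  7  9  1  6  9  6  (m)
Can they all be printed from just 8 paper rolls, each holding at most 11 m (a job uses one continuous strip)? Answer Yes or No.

A valid assignment using 8 paper rolls:
  roll 1: 9 + 2 = 11
  roll 2: 9 + 1 + 1 = 11
  roll 3: 9 = 9
  roll 4: 7 + 3 = 10
  roll 5: 6 + 3 = 9
  roll 6: 6 = 6
  roll 7: 6 = 6
  roll 8: 6 = 6
Every load is within 11 m, so 8 paper rolls suffice.

Yes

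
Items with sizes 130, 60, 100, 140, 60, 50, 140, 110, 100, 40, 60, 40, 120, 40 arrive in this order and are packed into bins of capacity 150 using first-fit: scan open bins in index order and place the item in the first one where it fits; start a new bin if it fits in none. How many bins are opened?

9

  130 → bin 1 (new)  [load 130/150]
  60 → bin 2 (new)  [load 60/150]
  100 → bin 3 (new)  [load 100/150]
  140 → bin 4 (new)  [load 140/150]
  60 → bin 2  [load 120/150]
  50 → bin 3  [load 150/150]
  140 → bin 5 (new)  [load 140/150]
  110 → bin 6 (new)  [load 110/150]
  100 → bin 7 (new)  [load 100/150]
  40 → bin 6  [load 150/150]
  60 → bin 8 (new)  [load 60/150]
  40 → bin 7  [load 140/150]
  120 → bin 9 (new)  [load 120/150]
  40 → bin 8  [load 100/150]
9 bins opened.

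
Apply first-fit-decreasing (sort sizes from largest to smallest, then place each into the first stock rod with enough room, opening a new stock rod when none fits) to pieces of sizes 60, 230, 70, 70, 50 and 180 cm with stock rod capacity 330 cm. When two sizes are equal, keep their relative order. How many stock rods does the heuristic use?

Sorted descending: 230, 180, 70, 70, 60, 50.
  230 → stock rod 1 (new)  [load 230/330]
  180 → stock rod 2 (new)  [load 180/330]
  70 → stock rod 1  [load 300/330]
  70 → stock rod 2  [load 250/330]
  60 → stock rod 2  [load 310/330]
  50 → stock rod 3 (new)  [load 50/330]
3 stock rods opened.

3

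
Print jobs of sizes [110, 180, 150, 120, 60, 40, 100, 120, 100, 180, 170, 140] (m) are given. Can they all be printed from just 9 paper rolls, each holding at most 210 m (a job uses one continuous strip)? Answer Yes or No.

A valid assignment using 9 paper rolls:
  roll 1: 180 = 180
  roll 2: 180 = 180
  roll 3: 170 + 40 = 210
  roll 4: 150 + 60 = 210
  roll 5: 140 = 140
  roll 6: 120 = 120
  roll 7: 120 = 120
  roll 8: 110 + 100 = 210
  roll 9: 100 = 100
Every load is within 210 m, so 9 paper rolls suffice.

Yes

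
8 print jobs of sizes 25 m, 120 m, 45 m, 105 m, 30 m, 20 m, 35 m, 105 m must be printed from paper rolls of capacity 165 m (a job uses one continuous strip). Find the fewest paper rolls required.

Total = 120 + 105 + 105 + 45 + 35 + 30 + 25 + 20 = 485 m.
Lower bound: ⌈485/165⌉ = 3 paper rolls.
A packing using 3 paper rolls:
  roll 1: 120 + 45 = 165
  roll 2: 105 + 35 + 25 = 165
  roll 3: 105 + 30 + 20 = 155
This matches the lower bound, so 3 is optimal.

3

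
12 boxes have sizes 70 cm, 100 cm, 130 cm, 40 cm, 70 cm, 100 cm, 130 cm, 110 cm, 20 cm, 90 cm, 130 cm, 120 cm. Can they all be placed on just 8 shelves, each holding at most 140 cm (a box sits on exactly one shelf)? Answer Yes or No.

Total = 1110 cm; ⌈1110/140⌉ = 8.
The bound of 8 does not rule out 8, but exhaustive search shows no assignment into 8 shelves of capacity 140 cm exists — the minimum is 9.

No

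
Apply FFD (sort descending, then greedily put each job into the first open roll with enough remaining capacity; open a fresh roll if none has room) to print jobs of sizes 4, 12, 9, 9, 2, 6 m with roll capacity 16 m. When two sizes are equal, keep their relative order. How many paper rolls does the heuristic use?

Sorted descending: 12, 9, 9, 6, 4, 2.
  12 → roll 1 (new)  [load 12/16]
  9 → roll 2 (new)  [load 9/16]
  9 → roll 3 (new)  [load 9/16]
  6 → roll 2  [load 15/16]
  4 → roll 1  [load 16/16]
  2 → roll 3  [load 11/16]
3 paper rolls opened.

3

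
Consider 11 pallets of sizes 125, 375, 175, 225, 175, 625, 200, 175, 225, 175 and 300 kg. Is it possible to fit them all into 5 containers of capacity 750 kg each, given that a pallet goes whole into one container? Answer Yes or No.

A valid assignment using 4 containers:
  container 1: 625 + 125 = 750
  container 2: 375 + 300 = 675
  container 3: 225 + 225 + 200 = 650
  container 4: 175 + 175 + 175 + 175 = 700
That uses only 4 ≤ 5, so 5 containers are enough.

Yes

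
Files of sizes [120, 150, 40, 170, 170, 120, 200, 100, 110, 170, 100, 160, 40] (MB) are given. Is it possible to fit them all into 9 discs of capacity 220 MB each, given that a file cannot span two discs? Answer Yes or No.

A valid assignment using 9 discs:
  disc 1: 200 = 200
  disc 2: 170 + 40 = 210
  disc 3: 170 + 40 = 210
  disc 4: 170 = 170
  disc 5: 160 = 160
  disc 6: 150 = 150
  disc 7: 120 + 100 = 220
  disc 8: 120 + 100 = 220
  disc 9: 110 = 110
Every load is within 220 MB, so 9 discs suffice.

Yes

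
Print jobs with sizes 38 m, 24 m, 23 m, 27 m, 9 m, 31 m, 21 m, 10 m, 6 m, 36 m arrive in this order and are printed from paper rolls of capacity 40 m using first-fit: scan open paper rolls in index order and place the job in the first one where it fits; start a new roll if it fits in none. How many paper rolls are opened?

7

  38 → roll 1 (new)  [load 38/40]
  24 → roll 2 (new)  [load 24/40]
  23 → roll 3 (new)  [load 23/40]
  27 → roll 4 (new)  [load 27/40]
  9 → roll 2  [load 33/40]
  31 → roll 5 (new)  [load 31/40]
  21 → roll 6 (new)  [load 21/40]
  10 → roll 3  [load 33/40]
  6 → roll 2  [load 39/40]
  36 → roll 7 (new)  [load 36/40]
7 paper rolls opened.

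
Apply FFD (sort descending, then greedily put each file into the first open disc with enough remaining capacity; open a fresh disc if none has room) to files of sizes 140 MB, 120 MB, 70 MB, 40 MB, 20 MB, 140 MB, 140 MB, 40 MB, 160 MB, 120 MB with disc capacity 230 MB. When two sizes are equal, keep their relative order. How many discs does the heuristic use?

6

Sorted descending: 160, 140, 140, 140, 120, 120, 70, 40, 40, 20.
  160 → disc 1 (new)  [load 160/230]
  140 → disc 2 (new)  [load 140/230]
  140 → disc 3 (new)  [load 140/230]
  140 → disc 4 (new)  [load 140/230]
  120 → disc 5 (new)  [load 120/230]
  120 → disc 6 (new)  [load 120/230]
  70 → disc 1  [load 230/230]
  40 → disc 2  [load 180/230]
  40 → disc 2  [load 220/230]
  20 → disc 3  [load 160/230]
6 discs opened.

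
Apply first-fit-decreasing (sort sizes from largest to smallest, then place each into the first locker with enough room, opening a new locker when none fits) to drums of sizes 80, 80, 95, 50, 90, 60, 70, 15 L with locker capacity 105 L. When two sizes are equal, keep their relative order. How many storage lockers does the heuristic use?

7

Sorted descending: 95, 90, 80, 80, 70, 60, 50, 15.
  95 → locker 1 (new)  [load 95/105]
  90 → locker 2 (new)  [load 90/105]
  80 → locker 3 (new)  [load 80/105]
  80 → locker 4 (new)  [load 80/105]
  70 → locker 5 (new)  [load 70/105]
  60 → locker 6 (new)  [load 60/105]
  50 → locker 7 (new)  [load 50/105]
  15 → locker 2  [load 105/105]
7 storage lockers opened.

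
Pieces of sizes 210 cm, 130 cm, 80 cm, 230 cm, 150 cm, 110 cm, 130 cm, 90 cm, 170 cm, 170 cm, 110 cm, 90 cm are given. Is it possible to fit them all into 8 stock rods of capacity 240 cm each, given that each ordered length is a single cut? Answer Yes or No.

A valid assignment using 8 stock rods:
  stock rod 1: 230 = 230
  stock rod 2: 210 = 210
  stock rod 3: 170 = 170
  stock rod 4: 170 = 170
  stock rod 5: 150 + 90 = 240
  stock rod 6: 130 + 110 = 240
  stock rod 7: 130 + 110 = 240
  stock rod 8: 90 + 80 = 170
Every load is within 240 cm, so 8 stock rods suffice.

Yes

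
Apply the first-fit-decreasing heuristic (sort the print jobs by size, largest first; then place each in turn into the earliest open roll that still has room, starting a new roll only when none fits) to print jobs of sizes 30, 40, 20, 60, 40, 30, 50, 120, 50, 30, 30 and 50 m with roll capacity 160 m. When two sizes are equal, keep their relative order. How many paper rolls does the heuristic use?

4

Sorted descending: 120, 60, 50, 50, 50, 40, 40, 30, 30, 30, 30, 20.
  120 → roll 1 (new)  [load 120/160]
  60 → roll 2 (new)  [load 60/160]
  50 → roll 2  [load 110/160]
  50 → roll 2  [load 160/160]
  50 → roll 3 (new)  [load 50/160]
  40 → roll 1  [load 160/160]
  40 → roll 3  [load 90/160]
  30 → roll 3  [load 120/160]
  30 → roll 3  [load 150/160]
  30 → roll 4 (new)  [load 30/160]
  30 → roll 4  [load 60/160]
  20 → roll 4  [load 80/160]
4 paper rolls opened.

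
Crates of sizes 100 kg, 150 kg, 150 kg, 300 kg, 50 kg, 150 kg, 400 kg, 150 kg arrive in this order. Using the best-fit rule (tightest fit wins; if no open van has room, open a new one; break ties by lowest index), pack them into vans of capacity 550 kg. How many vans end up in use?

  100 → van 1 (new)  [load 100/550]
  150 → van 1  [load 250/550]
  150 → van 1  [load 400/550]
  300 → van 2 (new)  [load 300/550]
  50 → van 1  [load 450/550]
  150 → van 2  [load 450/550]
  400 → van 3 (new)  [load 400/550]
  150 → van 3  [load 550/550]
3 vans opened.

3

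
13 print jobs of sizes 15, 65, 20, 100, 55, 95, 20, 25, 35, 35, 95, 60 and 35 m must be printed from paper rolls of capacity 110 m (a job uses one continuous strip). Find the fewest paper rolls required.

7

Total = 100 + 95 + 95 + 65 + 60 + 55 + 35 + 35 + 35 + 25 + 20 + 20 + 15 = 655 m.
Lower bound: ⌈655/110⌉ = 6 paper rolls.
A packing using 7 paper rolls:
  roll 1: 100 = 100
  roll 2: 95 + 15 = 110
  roll 3: 95 = 95
  roll 4: 65 + 35 = 100
  roll 5: 60 + 35 = 95
  roll 6: 55 + 35 + 20 = 110
  roll 7: 25 + 20 = 45
No arrangement into 6 paper rolls stays within capacity, so 7 is optimal.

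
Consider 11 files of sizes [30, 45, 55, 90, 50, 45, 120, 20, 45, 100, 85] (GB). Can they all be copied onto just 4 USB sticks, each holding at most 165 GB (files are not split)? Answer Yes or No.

No

Total = 685 GB; ⌈685/165⌉ = 5.
At least 5 USB sticks are required, but only 4 are allowed.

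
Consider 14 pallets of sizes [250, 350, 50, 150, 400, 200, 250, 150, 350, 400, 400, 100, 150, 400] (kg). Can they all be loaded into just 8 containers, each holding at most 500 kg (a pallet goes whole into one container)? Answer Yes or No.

Yes

A valid assignment using 8 containers:
  container 1: 400 + 100 = 500
  container 2: 400 + 50 = 450
  container 3: 400 = 400
  container 4: 400 = 400
  container 5: 350 + 150 = 500
  container 6: 350 + 150 = 500
  container 7: 250 + 250 = 500
  container 8: 200 + 150 = 350
Every load is within 500 kg, so 8 containers suffice.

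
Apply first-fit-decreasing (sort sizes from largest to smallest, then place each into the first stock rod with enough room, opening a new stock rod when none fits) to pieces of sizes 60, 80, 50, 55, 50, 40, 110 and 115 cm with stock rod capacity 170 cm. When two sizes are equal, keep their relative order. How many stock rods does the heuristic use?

Sorted descending: 115, 110, 80, 60, 55, 50, 50, 40.
  115 → stock rod 1 (new)  [load 115/170]
  110 → stock rod 2 (new)  [load 110/170]
  80 → stock rod 3 (new)  [load 80/170]
  60 → stock rod 2  [load 170/170]
  55 → stock rod 1  [load 170/170]
  50 → stock rod 3  [load 130/170]
  50 → stock rod 4 (new)  [load 50/170]
  40 → stock rod 3  [load 170/170]
4 stock rods opened.

4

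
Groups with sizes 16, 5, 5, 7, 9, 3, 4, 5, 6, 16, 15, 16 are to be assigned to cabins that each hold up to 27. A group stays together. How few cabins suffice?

Total = 16 + 16 + 16 + 15 + 9 + 7 + 6 + 5 + 5 + 5 + 4 + 3 = 107.
Lower bound: ⌈107/27⌉ = 4 cabins.
A packing using 4 cabins:
  cabin 1: 16 + 7 + 4 = 27
  cabin 2: 16 + 6 + 5 = 27
  cabin 3: 16 + 5 + 5 = 26
  cabin 4: 15 + 9 + 3 = 27
This matches the lower bound, so 4 is optimal.

4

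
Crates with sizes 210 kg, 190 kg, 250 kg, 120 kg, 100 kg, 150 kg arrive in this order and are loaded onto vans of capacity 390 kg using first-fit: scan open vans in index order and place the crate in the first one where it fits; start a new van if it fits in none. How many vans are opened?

4

  210 → van 1 (new)  [load 210/390]
  190 → van 2 (new)  [load 190/390]
  250 → van 3 (new)  [load 250/390]
  120 → van 1  [load 330/390]
  100 → van 2  [load 290/390]
  150 → van 4 (new)  [load 150/390]
4 vans opened.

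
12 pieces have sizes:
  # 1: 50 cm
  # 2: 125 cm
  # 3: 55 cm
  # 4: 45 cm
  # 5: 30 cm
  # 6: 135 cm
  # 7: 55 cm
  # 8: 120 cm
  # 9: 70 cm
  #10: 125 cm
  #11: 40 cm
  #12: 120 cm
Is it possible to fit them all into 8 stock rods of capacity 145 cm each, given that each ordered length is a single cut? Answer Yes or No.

A valid assignment using 8 stock rods:
  stock rod 1: 135 = 135
  stock rod 2: 125 = 125
  stock rod 3: 125 = 125
  stock rod 4: 120 = 120
  stock rod 5: 120 = 120
  stock rod 6: 70 + 55 = 125
  stock rod 7: 55 + 50 + 40 = 145
  stock rod 8: 45 + 30 = 75
Every load is within 145 cm, so 8 stock rods suffice.

Yes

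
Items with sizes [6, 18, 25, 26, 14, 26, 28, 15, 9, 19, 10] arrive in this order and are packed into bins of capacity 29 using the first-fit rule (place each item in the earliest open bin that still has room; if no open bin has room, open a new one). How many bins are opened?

8

  6 → bin 1 (new)  [load 6/29]
  18 → bin 1  [load 24/29]
  25 → bin 2 (new)  [load 25/29]
  26 → bin 3 (new)  [load 26/29]
  14 → bin 4 (new)  [load 14/29]
  26 → bin 5 (new)  [load 26/29]
  28 → bin 6 (new)  [load 28/29]
  15 → bin 4  [load 29/29]
  9 → bin 7 (new)  [load 9/29]
  19 → bin 7  [load 28/29]
  10 → bin 8 (new)  [load 10/29]
8 bins opened.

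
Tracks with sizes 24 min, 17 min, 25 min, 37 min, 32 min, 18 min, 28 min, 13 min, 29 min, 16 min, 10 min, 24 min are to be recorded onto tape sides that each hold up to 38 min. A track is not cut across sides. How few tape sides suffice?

Total = 37 + 32 + 29 + 28 + 25 + 24 + 24 + 18 + 17 + 16 + 13 + 10 = 273 min.
Lower bound: ⌈273/38⌉ = 8 tape sides.
A packing using 9 tape sides:
  side 1: 37 = 37
  side 2: 32 = 32
  side 3: 29 = 29
  side 4: 28 + 10 = 38
  side 5: 25 + 13 = 38
  side 6: 24 = 24
  side 7: 24 = 24
  side 8: 18 + 17 = 35
  side 9: 16 = 16
No arrangement into 8 tape sides stays within capacity, so 9 is optimal.

9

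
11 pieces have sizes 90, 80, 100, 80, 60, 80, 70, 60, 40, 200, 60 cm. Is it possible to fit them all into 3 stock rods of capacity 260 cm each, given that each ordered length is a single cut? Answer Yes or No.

Total = 920 cm; ⌈920/260⌉ = 4.
At least 4 stock rods are required, but only 3 are allowed.

No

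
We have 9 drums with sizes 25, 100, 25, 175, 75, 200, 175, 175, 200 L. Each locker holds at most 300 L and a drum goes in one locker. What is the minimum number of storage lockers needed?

5

Total = 200 + 200 + 175 + 175 + 175 + 100 + 75 + 25 + 25 = 1150 L.
Lower bound: ⌈1150/300⌉ = 4 storage lockers.
Also, 5 drums each exceed 150 L, and no two of those can share a locker, so at least 5 storage lockers are needed.
A packing using 5 storage lockers:
  locker 1: 200 + 100 = 300
  locker 2: 200 + 75 + 25 = 300
  locker 3: 175 + 25 = 200
  locker 4: 175 = 175
  locker 5: 175 = 175
This matches the lower bound, so 5 is optimal.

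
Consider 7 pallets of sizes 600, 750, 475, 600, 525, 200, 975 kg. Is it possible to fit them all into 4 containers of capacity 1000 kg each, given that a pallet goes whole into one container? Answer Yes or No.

Total = 4125 kg; ⌈4125/1000⌉ = 5.
At least 5 containers are required, but only 4 are allowed.

No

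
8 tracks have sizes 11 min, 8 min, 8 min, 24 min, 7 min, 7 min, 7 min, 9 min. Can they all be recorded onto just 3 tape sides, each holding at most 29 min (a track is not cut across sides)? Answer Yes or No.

A valid assignment using 3 tape sides:
  side 1: 24 = 24
  side 2: 11 + 9 + 8 = 28
  side 3: 8 + 7 + 7 + 7 = 29
Every load is within 29 min, so 3 tape sides suffice.

Yes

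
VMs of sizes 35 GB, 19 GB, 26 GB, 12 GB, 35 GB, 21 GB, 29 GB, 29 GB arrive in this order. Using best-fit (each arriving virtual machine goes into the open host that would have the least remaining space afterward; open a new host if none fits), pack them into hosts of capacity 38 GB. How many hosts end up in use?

  35 → host 1 (new)  [load 35/38]
  19 → host 2 (new)  [load 19/38]
  26 → host 3 (new)  [load 26/38]
  12 → host 3  [load 38/38]
  35 → host 4 (new)  [load 35/38]
  21 → host 5 (new)  [load 21/38]
  29 → host 6 (new)  [load 29/38]
  29 → host 7 (new)  [load 29/38]
7 hosts opened.

7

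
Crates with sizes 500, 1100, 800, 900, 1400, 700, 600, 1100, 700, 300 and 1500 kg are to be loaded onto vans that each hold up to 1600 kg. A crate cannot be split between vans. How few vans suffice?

Total = 1500 + 1400 + 1100 + 1100 + 900 + 800 + 700 + 700 + 600 + 500 + 300 = 9600 kg.
Lower bound: ⌈9600/1600⌉ = 6 vans.
A packing using 7 vans:
  van 1: 1500 = 1500
  van 2: 1400 = 1400
  van 3: 1100 + 500 = 1600
  van 4: 1100 + 300 = 1400
  van 5: 900 + 700 = 1600
  van 6: 800 + 700 = 1500
  van 7: 600 = 600
No arrangement into 6 vans stays within capacity, so 7 is optimal.

7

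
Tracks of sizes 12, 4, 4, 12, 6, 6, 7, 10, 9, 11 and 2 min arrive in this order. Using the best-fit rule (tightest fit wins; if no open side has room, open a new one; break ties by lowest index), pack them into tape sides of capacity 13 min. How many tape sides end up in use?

8

  12 → side 1 (new)  [load 12/13]
  4 → side 2 (new)  [load 4/13]
  4 → side 2  [load 8/13]
  12 → side 3 (new)  [load 12/13]
  6 → side 4 (new)  [load 6/13]
  6 → side 4  [load 12/13]
  7 → side 5 (new)  [load 7/13]
  10 → side 6 (new)  [load 10/13]
  9 → side 7 (new)  [load 9/13]
  11 → side 8 (new)  [load 11/13]
  2 → side 8  [load 13/13]
8 tape sides opened.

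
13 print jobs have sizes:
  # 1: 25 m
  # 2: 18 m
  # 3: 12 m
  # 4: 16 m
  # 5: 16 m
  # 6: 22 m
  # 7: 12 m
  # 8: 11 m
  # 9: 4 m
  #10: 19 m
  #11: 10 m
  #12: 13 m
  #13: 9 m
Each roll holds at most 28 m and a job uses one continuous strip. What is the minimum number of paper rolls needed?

7

Total = 25 + 22 + 19 + 18 + 16 + 16 + 13 + 12 + 12 + 11 + 10 + 9 + 4 = 187 m.
Lower bound: ⌈187/28⌉ = 7 paper rolls.
A packing using 7 paper rolls:
  roll 1: 25 = 25
  roll 2: 22 + 4 = 26
  roll 3: 19 + 9 = 28
  roll 4: 18 + 10 = 28
  roll 5: 16 + 12 = 28
  roll 6: 16 + 12 = 28
  roll 7: 13 + 11 = 24
This matches the lower bound, so 7 is optimal.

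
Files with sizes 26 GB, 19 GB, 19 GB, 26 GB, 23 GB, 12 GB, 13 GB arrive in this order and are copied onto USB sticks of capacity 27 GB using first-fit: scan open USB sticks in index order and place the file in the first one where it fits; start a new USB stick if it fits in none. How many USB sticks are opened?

6

  26 → USB stick 1 (new)  [load 26/27]
  19 → USB stick 2 (new)  [load 19/27]
  19 → USB stick 3 (new)  [load 19/27]
  26 → USB stick 4 (new)  [load 26/27]
  23 → USB stick 5 (new)  [load 23/27]
  12 → USB stick 6 (new)  [load 12/27]
  13 → USB stick 6  [load 25/27]
6 USB sticks opened.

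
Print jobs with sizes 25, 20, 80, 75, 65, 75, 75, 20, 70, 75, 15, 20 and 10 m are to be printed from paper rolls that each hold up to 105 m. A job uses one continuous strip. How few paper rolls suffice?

7

Total = 80 + 75 + 75 + 75 + 75 + 70 + 65 + 25 + 20 + 20 + 20 + 15 + 10 = 625 m.
Lower bound: ⌈625/105⌉ = 6 paper rolls.
Also, 7 print jobs each exceed 105/2 m, and no two of those can share a roll, so at least 7 paper rolls are needed.
A packing using 7 paper rolls:
  roll 1: 80 + 25 = 105
  roll 2: 75 + 20 + 10 = 105
  roll 3: 75 + 20 = 95
  roll 4: 75 + 20 = 95
  roll 5: 75 + 15 = 90
  roll 6: 70 = 70
  roll 7: 65 = 65
This matches the lower bound, so 7 is optimal.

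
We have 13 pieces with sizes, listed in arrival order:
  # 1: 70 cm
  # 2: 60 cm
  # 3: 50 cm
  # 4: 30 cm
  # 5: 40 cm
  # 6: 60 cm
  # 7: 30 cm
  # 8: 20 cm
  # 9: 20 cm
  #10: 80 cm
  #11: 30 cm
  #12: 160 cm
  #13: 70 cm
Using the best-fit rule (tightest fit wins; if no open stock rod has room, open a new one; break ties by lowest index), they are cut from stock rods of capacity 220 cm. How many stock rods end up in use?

4

  70 → stock rod 1 (new)  [load 70/220]
  60 → stock rod 1  [load 130/220]
  50 → stock rod 1  [load 180/220]
  30 → stock rod 1  [load 210/220]
  40 → stock rod 2 (new)  [load 40/220]
  60 → stock rod 2  [load 100/220]
  30 → stock rod 2  [load 130/220]
  20 → stock rod 2  [load 150/220]
  20 → stock rod 2  [load 170/220]
  80 → stock rod 3 (new)  [load 80/220]
  30 → stock rod 2  [load 200/220]
  160 → stock rod 4 (new)  [load 160/220]
  70 → stock rod 3  [load 150/220]
4 stock rods opened.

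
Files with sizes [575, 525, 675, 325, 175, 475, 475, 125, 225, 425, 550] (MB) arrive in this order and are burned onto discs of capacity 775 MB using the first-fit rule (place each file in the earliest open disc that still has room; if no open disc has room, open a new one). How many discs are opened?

8

  575 → disc 1 (new)  [load 575/775]
  525 → disc 2 (new)  [load 525/775]
  675 → disc 3 (new)  [load 675/775]
  325 → disc 4 (new)  [load 325/775]
  175 → disc 1  [load 750/775]
  475 → disc 5 (new)  [load 475/775]
  475 → disc 6 (new)  [load 475/775]
  125 → disc 2  [load 650/775]
  225 → disc 4  [load 550/775]
  425 → disc 7 (new)  [load 425/775]
  550 → disc 8 (new)  [load 550/775]
8 discs opened.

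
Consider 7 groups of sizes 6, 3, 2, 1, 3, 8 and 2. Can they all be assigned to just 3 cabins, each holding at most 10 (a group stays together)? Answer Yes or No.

A valid assignment using 3 cabins:
  cabin 1: 8 + 2 = 10
  cabin 2: 6 + 3 + 1 = 10
  cabin 3: 3 + 2 = 5
Every load is within 10, so 3 cabins suffice.

Yes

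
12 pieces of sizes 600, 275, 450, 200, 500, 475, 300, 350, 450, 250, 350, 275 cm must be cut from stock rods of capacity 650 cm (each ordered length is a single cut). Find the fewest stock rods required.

8

Total = 600 + 500 + 475 + 450 + 450 + 350 + 350 + 300 + 275 + 275 + 250 + 200 = 4475 cm.
Lower bound: ⌈4475/650⌉ = 7 stock rods.
A packing using 8 stock rods:
  stock rod 1: 600 = 600
  stock rod 2: 500 = 500
  stock rod 3: 475 = 475
  stock rod 4: 450 + 200 = 650
  stock rod 5: 450 = 450
  stock rod 6: 350 + 300 = 650
  stock rod 7: 350 + 275 = 625
  stock rod 8: 275 + 250 = 525
No arrangement into 7 stock rods stays within capacity, so 8 is optimal.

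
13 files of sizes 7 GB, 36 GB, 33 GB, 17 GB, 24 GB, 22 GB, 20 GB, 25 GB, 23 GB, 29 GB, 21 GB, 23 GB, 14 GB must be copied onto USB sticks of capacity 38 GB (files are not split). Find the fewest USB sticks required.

10

Total = 36 + 33 + 29 + 25 + 24 + 23 + 23 + 22 + 21 + 20 + 17 + 14 + 7 = 294 GB.
Lower bound: ⌈294/38⌉ = 8 USB sticks.
Also, 10 files each exceed 19 GB, and no two of those can share a USB stick, so at least 10 USB sticks are needed.
A packing using 10 USB sticks:
  USB stick 1: 36 = 36
  USB stick 2: 33 = 33
  USB stick 3: 29 + 7 = 36
  USB stick 4: 25 = 25
  USB stick 5: 24 + 14 = 38
  USB stick 6: 23 = 23
  USB stick 7: 23 = 23
  USB stick 8: 22 = 22
  USB stick 9: 21 + 17 = 38
  USB stick 10: 20 = 20
This matches the lower bound, so 10 is optimal.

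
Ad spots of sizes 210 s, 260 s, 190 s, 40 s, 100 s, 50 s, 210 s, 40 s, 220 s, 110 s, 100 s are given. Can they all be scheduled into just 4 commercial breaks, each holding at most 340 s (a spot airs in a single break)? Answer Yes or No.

No

Total = 1530 s; ⌈1530/340⌉ = 5.
At least 5 commercial breaks are required, but only 4 are allowed.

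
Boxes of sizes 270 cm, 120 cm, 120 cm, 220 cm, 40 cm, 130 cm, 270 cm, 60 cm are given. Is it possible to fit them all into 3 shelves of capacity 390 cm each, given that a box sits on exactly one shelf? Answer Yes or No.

No

Total = 1230 cm; ⌈1230/390⌉ = 4.
At least 4 shelves are required, but only 3 are allowed.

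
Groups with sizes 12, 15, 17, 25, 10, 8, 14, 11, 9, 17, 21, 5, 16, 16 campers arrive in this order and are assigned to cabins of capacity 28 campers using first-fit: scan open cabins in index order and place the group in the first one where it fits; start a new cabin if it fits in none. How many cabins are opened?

9

  12 → cabin 1 (new)  [load 12/28]
  15 → cabin 1  [load 27/28]
  17 → cabin 2 (new)  [load 17/28]
  25 → cabin 3 (new)  [load 25/28]
  10 → cabin 2  [load 27/28]
  8 → cabin 4 (new)  [load 8/28]
  14 → cabin 4  [load 22/28]
  11 → cabin 5 (new)  [load 11/28]
  9 → cabin 5  [load 20/28]
  17 → cabin 6 (new)  [load 17/28]
  21 → cabin 7 (new)  [load 21/28]
  5 → cabin 4  [load 27/28]
  16 → cabin 8 (new)  [load 16/28]
  16 → cabin 9 (new)  [load 16/28]
9 cabins opened.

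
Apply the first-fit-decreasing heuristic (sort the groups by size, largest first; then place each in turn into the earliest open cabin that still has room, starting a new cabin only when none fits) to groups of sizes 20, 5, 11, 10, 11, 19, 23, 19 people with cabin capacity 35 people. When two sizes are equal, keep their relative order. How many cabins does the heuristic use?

4

Sorted descending: 23, 20, 19, 19, 11, 11, 10, 5.
  23 → cabin 1 (new)  [load 23/35]
  20 → cabin 2 (new)  [load 20/35]
  19 → cabin 3 (new)  [load 19/35]
  19 → cabin 4 (new)  [load 19/35]
  11 → cabin 1  [load 34/35]
  11 → cabin 2  [load 31/35]
  10 → cabin 3  [load 29/35]
  5 → cabin 3  [load 34/35]
4 cabins opened.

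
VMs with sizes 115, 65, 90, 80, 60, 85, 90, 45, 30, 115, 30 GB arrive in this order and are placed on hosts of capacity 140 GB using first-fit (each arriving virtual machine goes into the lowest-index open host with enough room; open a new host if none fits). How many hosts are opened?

  115 → host 1 (new)  [load 115/140]
  65 → host 2 (new)  [load 65/140]
  90 → host 3 (new)  [load 90/140]
  80 → host 4 (new)  [load 80/140]
  60 → host 2  [load 125/140]
  85 → host 5 (new)  [load 85/140]
  90 → host 6 (new)  [load 90/140]
  45 → host 3  [load 135/140]
  30 → host 4  [load 110/140]
  115 → host 7 (new)  [load 115/140]
  30 → host 4  [load 140/140]
7 hosts opened.

7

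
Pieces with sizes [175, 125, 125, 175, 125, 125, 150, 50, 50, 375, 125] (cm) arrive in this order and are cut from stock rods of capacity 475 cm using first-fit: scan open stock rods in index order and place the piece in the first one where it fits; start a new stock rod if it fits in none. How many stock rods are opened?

  175 → stock rod 1 (new)  [load 175/475]
  125 → stock rod 1  [load 300/475]
  125 → stock rod 1  [load 425/475]
  175 → stock rod 2 (new)  [load 175/475]
  125 → stock rod 2  [load 300/475]
  125 → stock rod 2  [load 425/475]
  150 → stock rod 3 (new)  [load 150/475]
  50 → stock rod 1  [load 475/475]
  50 → stock rod 2  [load 475/475]
  375 → stock rod 4 (new)  [load 375/475]
  125 → stock rod 3  [load 275/475]
4 stock rods opened.

4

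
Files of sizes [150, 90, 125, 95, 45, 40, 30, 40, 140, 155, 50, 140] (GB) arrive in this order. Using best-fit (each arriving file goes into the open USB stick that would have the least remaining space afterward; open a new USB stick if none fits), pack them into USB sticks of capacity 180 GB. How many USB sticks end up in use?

  150 → USB stick 1 (new)  [load 150/180]
  90 → USB stick 2 (new)  [load 90/180]
  125 → USB stick 3 (new)  [load 125/180]
  95 → USB stick 4 (new)  [load 95/180]
  45 → USB stick 3  [load 170/180]
  40 → USB stick 4  [load 135/180]
  30 → USB stick 1  [load 180/180]
  40 → USB stick 4  [load 175/180]
  140 → USB stick 5 (new)  [load 140/180]
  155 → USB stick 6 (new)  [load 155/180]
  50 → USB stick 2  [load 140/180]
  140 → USB stick 7 (new)  [load 140/180]
7 USB sticks opened.

7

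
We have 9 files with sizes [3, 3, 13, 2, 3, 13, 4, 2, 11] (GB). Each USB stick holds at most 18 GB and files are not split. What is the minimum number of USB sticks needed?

3

Total = 13 + 13 + 11 + 4 + 3 + 3 + 3 + 2 + 2 = 54 GB.
Lower bound: ⌈54/18⌉ = 3 USB sticks.
A packing using 3 USB sticks:
  USB stick 1: 13 + 3 + 2 = 18
  USB stick 2: 13 + 3 + 2 = 18
  USB stick 3: 11 + 4 + 3 = 18
This matches the lower bound, so 3 is optimal.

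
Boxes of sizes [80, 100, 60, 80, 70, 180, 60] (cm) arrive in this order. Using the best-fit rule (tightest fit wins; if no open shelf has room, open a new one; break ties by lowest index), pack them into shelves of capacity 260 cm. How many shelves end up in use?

3

  80 → shelf 1 (new)  [load 80/260]
  100 → shelf 1  [load 180/260]
  60 → shelf 1  [load 240/260]
  80 → shelf 2 (new)  [load 80/260]
  70 → shelf 2  [load 150/260]
  180 → shelf 3 (new)  [load 180/260]
  60 → shelf 3  [load 240/260]
3 shelves opened.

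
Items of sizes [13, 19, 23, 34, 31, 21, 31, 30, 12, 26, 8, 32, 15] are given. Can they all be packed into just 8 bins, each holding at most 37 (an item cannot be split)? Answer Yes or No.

No

Total = 295; ⌈295/37⌉ = 8.
9 items each exceed half the capacity and cannot share a bin, forcing at least 9 bins.
At least 9 bins are required, but only 8 are allowed.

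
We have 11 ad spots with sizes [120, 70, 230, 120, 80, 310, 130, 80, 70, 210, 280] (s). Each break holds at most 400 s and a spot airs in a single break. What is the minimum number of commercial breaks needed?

Total = 310 + 280 + 230 + 210 + 130 + 120 + 120 + 80 + 80 + 70 + 70 = 1700 s.
Lower bound: ⌈1700/400⌉ = 5 commercial breaks.
A packing using 5 commercial breaks:
  break 1: 310 + 80 = 390
  break 2: 280 + 120 = 400
  break 3: 230 + 130 = 360
  break 4: 210 + 120 + 70 = 400
  break 5: 80 + 70 = 150
This matches the lower bound, so 5 is optimal.

5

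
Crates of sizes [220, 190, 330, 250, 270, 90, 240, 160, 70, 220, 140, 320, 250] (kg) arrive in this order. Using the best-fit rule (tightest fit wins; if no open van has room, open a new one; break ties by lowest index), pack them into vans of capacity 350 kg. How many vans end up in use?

10

  220 → van 1 (new)  [load 220/350]
  190 → van 2 (new)  [load 190/350]
  330 → van 3 (new)  [load 330/350]
  250 → van 4 (new)  [load 250/350]
  270 → van 5 (new)  [load 270/350]
  90 → van 4  [load 340/350]
  240 → van 6 (new)  [load 240/350]
  160 → van 2  [load 350/350]
  70 → van 5  [load 340/350]
  220 → van 7 (new)  [load 220/350]
  140 → van 8 (new)  [load 140/350]
  320 → van 9 (new)  [load 320/350]
  250 → van 10 (new)  [load 250/350]
10 vans opened.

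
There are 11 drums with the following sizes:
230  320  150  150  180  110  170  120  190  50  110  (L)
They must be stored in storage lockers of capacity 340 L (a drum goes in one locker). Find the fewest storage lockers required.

Total = 320 + 230 + 190 + 180 + 170 + 150 + 150 + 120 + 110 + 110 + 50 = 1780 L.
Lower bound: ⌈1780/340⌉ = 6 storage lockers.
A packing using 6 storage lockers:
  locker 1: 320 = 320
  locker 2: 230 + 110 = 340
  locker 3: 190 + 150 = 340
  locker 4: 180 + 150 = 330
  locker 5: 170 + 120 + 50 = 340
  locker 6: 110 = 110
This matches the lower bound, so 6 is optimal.

6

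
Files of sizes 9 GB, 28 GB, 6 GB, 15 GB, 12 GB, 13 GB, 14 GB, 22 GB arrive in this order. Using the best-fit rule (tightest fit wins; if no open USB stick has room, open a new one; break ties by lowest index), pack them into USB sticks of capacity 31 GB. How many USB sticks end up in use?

5

  9 → USB stick 1 (new)  [load 9/31]
  28 → USB stick 2 (new)  [load 28/31]
  6 → USB stick 1  [load 15/31]
  15 → USB stick 1  [load 30/31]
  12 → USB stick 3 (new)  [load 12/31]
  13 → USB stick 3  [load 25/31]
  14 → USB stick 4 (new)  [load 14/31]
  22 → USB stick 5 (new)  [load 22/31]
5 USB sticks opened.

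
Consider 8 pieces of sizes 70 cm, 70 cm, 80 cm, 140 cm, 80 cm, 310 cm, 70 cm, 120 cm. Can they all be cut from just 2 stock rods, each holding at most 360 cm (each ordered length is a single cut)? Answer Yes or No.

Total = 940 cm; ⌈940/360⌉ = 3.
At least 3 stock rods are required, but only 2 are allowed.

No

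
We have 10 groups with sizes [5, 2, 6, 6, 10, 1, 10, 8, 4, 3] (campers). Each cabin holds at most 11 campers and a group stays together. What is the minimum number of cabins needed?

6

Total = 10 + 10 + 8 + 6 + 6 + 5 + 4 + 3 + 2 + 1 = 55 campers.
Lower bound: ⌈55/11⌉ = 5 cabins.
A packing using 6 cabins:
  cabin 1: 10 + 1 = 11
  cabin 2: 10 = 10
  cabin 3: 8 + 3 = 11
  cabin 4: 6 + 5 = 11
  cabin 5: 6 + 4 = 10
  cabin 6: 2 = 2
No arrangement into 5 cabins stays within capacity, so 6 is optimal.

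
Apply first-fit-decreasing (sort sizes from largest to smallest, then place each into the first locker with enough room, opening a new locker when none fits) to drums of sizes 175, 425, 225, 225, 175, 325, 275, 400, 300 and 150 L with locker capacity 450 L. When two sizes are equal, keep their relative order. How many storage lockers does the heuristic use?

Sorted descending: 425, 400, 325, 300, 275, 225, 225, 175, 175, 150.
  425 → locker 1 (new)  [load 425/450]
  400 → locker 2 (new)  [load 400/450]
  325 → locker 3 (new)  [load 325/450]
  300 → locker 4 (new)  [load 300/450]
  275 → locker 5 (new)  [load 275/450]
  225 → locker 6 (new)  [load 225/450]
  225 → locker 6  [load 450/450]
  175 → locker 5  [load 450/450]
  175 → locker 7 (new)  [load 175/450]
  150 → locker 4  [load 450/450]
7 storage lockers opened.

7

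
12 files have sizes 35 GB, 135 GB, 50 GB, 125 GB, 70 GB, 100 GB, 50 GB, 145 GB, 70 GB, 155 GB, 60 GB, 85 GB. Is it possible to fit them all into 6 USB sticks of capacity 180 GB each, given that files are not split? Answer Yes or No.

No

Total = 1080 GB; ⌈1080/180⌉ = 6.
The bound of 6 does not rule out 6, but exhaustive search shows no assignment into 6 USB sticks of capacity 180 GB exists — the minimum is 7.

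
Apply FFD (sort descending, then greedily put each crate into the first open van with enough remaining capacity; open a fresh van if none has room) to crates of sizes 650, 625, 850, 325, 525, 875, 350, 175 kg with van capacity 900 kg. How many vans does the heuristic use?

Sorted descending: 875, 850, 650, 625, 525, 350, 325, 175.
  875 → van 1 (new)  [load 875/900]
  850 → van 2 (new)  [load 850/900]
  650 → van 3 (new)  [load 650/900]
  625 → van 4 (new)  [load 625/900]
  525 → van 5 (new)  [load 525/900]
  350 → van 5  [load 875/900]
  325 → van 6 (new)  [load 325/900]
  175 → van 3  [load 825/900]
6 vans opened.

6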